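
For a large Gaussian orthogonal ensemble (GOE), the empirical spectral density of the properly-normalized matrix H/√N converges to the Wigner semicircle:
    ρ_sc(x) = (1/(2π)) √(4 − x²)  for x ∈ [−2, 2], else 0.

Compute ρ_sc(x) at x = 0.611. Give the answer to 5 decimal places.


ρ_sc(x) = (1/(2π)) √(4 − x²). With x = 0.611:
  4 − x² = 4 − (0.611)² = 4 − 0.373321 = 3.626679.
  √(4 − x²) = 1.904384.
  1/(2π) = 0.159155.
  ρ_sc(0.611) = 0.159155 · 1.904384 = 0.303092.

Rounded to 5 decimal places: ρ_sc(0.611) ≈ 0.30309.


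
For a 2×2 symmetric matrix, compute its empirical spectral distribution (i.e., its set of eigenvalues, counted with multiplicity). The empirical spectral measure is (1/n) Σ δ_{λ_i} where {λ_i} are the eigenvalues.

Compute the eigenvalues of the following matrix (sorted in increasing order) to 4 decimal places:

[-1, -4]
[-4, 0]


Since M is real symmetric, both eigenvalues are real; they are the roots of det(λI − M) = λ² − (tr M) λ + det M.
tr M = -1 + 0 = -1.
det M = (-1)·0 − (-4)² = 0 − 16 = -16.
Characteristic polynomial: λ² + λ − 16 = 0.
Discriminant Δ = (tr M)² − 4·det M = 1 − (-64) = 65; √Δ = 8.062258.
λ = (tr M ± √Δ)/2 = (-1 ± 8.062258)/2, giving (tr M − √Δ)/2 = -4.5311 and (tr M + √Δ)/2 = 3.5311.

Eigenvalues sorted in increasing order: [-4.5311, 3.5311].


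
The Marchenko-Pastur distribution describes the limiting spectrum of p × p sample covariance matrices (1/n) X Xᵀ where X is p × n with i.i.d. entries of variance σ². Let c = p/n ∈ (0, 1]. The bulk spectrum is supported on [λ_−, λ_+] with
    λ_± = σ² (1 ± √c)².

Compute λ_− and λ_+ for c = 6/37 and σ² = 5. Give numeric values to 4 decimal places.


c = 6/37 = 0.162162; √c = 0.402694.
λ_− = σ² (1 − √c)² = 5 · (1 − 0.402694)² = 5 · (0.597306)² = 1.783874.
λ_+ = σ² (1 + √c)² = 5 · (1 + 0.402694)² = 5 · (1.402694)² = 9.837747.

Rounded to 4 decimal places: λ_− ≈ 1.7839, λ_+ ≈ 9.8377.


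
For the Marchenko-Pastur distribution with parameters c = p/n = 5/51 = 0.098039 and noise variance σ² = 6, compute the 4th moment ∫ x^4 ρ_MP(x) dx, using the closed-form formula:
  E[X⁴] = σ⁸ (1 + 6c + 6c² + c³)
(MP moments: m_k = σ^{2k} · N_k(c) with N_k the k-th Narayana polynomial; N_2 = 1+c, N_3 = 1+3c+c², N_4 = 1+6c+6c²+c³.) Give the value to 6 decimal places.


E[X⁴] = σ⁸ (1 + 6c + 6c² + c³) (fourth MP moment). With σ² = 6 (so σ⁸ = 1296) and c = 5/51 = 0.098039: E[X⁴] = 1296 · (1 + 6·0.098039 + 6·(0.098039)² + (0.098039)³) = 1296 · 1.646848.

So E[X^4] = 2134.314675.


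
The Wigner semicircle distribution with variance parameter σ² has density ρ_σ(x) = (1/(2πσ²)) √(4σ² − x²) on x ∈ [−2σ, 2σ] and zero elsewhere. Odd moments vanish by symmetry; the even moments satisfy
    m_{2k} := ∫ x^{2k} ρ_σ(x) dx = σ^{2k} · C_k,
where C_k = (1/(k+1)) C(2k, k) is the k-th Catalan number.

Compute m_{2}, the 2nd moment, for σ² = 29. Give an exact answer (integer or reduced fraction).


By the scaled semicircle moment identity, m_{2k} = σ^{2k} · C_k with k = 1.
C_1 = (1/(k+1)) · C(2k, k) = (1/2) · C(2, 1) = (1/2) · 2 = 1.
σ^{2k} = (σ²)^k = (29)^1 = 29.

Therefore m_{2} = σ^{2} · C_1 = 29 · 1 = 29.


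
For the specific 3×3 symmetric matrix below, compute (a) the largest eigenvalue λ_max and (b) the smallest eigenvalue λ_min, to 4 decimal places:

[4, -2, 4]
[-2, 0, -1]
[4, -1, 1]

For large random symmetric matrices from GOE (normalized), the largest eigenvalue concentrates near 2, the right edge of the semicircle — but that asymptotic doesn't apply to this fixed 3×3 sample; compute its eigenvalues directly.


Since M is real symmetric, all three eigenvalues are real; they are the roots of det(λI − M) = λ³ − (tr M) λ² + s λ − det M, where s is the sum of the principal 2×2 minors.
tr M = 4 + 0 + 1 = 5.
s = (4·0 − (-2)²) + (4·1 − 4²) + (0·1 − (-1)²) = -4 + (-12) + (-1) = -17.
det M (expand along row 1) = 4·(-1) − (-2)·2 + 4·2 = 8.
Characteristic polynomial: λ³ − 5λ² − 17λ − 8 = 0.
Substitute λ = y + (tr M)/3 = y + 1.666667 to remove the quadratic term: y³ + p·y + q = 0 with p = s − (tr M)²/3 = -25.333333 and q = −2(tr M)³/27 + (tr M)·s/3 − det M = -45.592593.
Three real roots ⇒ use the trigonometric (Viète) form: r = 2√(−p/3) = 5.811865, φ = arccos(3q/(p·r)) = arccos(0.928983) = 0.379141 rad.
y_k = r·cos(φ/3 − 2πk/3) for k = 0, 1, 2 gives y = 5.765513, -2.248348, -3.517166.
λ_k = y_k + 1.666667 gives λ = 7.4322, -0.5817, -1.8505 (check: the sum is 5.0000 = tr M).

Hence λ_max = 7.4322 and λ_min = -1.8505.


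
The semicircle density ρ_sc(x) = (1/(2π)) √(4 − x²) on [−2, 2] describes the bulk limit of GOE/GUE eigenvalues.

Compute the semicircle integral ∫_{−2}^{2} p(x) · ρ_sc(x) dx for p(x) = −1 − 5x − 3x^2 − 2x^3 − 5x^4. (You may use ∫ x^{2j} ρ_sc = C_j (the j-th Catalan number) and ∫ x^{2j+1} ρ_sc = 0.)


Write p(x) = Σ a_i x^i, split into monomials and integrate each against ρ_sc separately.
Using ∫ x^{2j} ρ_sc = C_j = (1/(j+1)) C(2j, j) (Catalan numbers) and ∫ x^{2j+1} ρ_sc = 0 (odd monomials vanish by symmetry):
  i = 0 (even): a_0 · C_{0} = -1 · 1 = -1
  i = 1 (odd): ∫ x^1 ρ_sc = 0 (vanishes)
  i = 2 (even): a_2 · C_{1} = -3 · 1 = -3
  i = 3 (odd): ∫ x^3 ρ_sc = 0 (vanishes)
  i = 4 (even): a_4 · C_{2} = -5 · 2 = -10

Summing the contributions: ∫_{−2}^{2} p(x) ρ_sc(x) dx = (-1) + (-3) + (-10) = -14.


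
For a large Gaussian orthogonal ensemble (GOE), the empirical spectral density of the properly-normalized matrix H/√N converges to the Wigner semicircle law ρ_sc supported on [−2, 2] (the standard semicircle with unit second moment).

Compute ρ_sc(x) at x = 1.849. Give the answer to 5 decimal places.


ρ_sc(x) = (1/(2π)) √(4 − x²). With x = 1.849:
  4 − x² = 4 − (1.849)² = 4 − 3.418801 = 0.581199.
  √(4 − x²) = 0.762364.
  1/(2π) = 0.159155.
  ρ_sc(1.849) = 0.159155 · 0.762364 = 0.121334.

Rounded to 5 decimal places: ρ_sc(1.849) ≈ 0.12133.


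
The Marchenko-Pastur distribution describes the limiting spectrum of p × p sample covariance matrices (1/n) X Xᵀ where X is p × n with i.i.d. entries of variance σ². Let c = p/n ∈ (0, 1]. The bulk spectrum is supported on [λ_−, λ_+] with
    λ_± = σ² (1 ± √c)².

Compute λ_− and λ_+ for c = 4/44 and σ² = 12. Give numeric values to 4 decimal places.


c = 4/44 = 0.090909; √c = 0.301511.
λ_− = σ² (1 − √c)² = 12 · (1 − 0.301511)² = 12 · (0.698489)² = 5.854637.
λ_+ = σ² (1 + √c)² = 12 · (1 + 0.301511)² = 12 · (1.301511)² = 20.327181.

Rounded to 4 decimal places: λ_− ≈ 5.8546, λ_+ ≈ 20.3272.


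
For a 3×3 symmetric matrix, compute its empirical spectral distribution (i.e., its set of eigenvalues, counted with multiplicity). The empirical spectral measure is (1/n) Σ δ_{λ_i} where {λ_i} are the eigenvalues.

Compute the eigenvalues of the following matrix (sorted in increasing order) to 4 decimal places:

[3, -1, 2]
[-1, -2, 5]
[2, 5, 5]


Since M is real symmetric, all three eigenvalues are real; they are the roots of det(λI − M) = λ³ − (tr M) λ² + s λ − det M, where s is the sum of the principal 2×2 minors.
tr M = 3 + (-2) + 5 = 6.
s = (3·(-2) − (-1)²) + (3·5 − 2²) + ((-2)·5 − 5²) = -7 + 11 + (-35) = -31.
det M (expand along row 1) = 3·(-35) − (-1)·(-15) + 2·(-1) = -122.
Characteristic polynomial: λ³ − 6λ² − 31λ + 122 = 0.
Substitute λ = y + (tr M)/3 = y + 2.000000 to remove the quadratic term: y³ + p·y + q = 0 with p = s − (tr M)²/3 = -43.000000 and q = −2(tr M)³/27 + (tr M)·s/3 − det M = 44.000000.
Three real roots ⇒ use the trigonometric (Viète) form: r = 2√(−p/3) = 7.571878, φ = arccos(3q/(p·r)) = arccos(-0.405417) = 1.988231 rad.
y_k = r·cos(φ/3 − 2πk/3) for k = 0, 1, 2 gives y = 5.968964, 1.050192, -7.019157.
λ_k = y_k + 2.000000 gives λ = 7.9690, 3.0502, -5.0192 (check: the sum is 6.0000 = tr M).

Eigenvalues sorted in increasing order: [-5.0192, 3.0502, 7.9690].


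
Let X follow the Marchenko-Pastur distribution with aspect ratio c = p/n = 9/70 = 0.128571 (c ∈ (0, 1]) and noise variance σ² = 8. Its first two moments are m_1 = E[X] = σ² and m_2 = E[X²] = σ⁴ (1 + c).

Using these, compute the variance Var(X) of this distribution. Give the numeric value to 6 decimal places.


m_1 = E[X] = σ² = 8, so m_1² = 64.
m_2 = E[X²] = σ⁴ (1 + c) = 64 · (1 + 0.128571) = 64 · 1.128571 = 72.228571.
(Note m_2 − m_1² simplifies to c · σ⁴ = 0.128571 · 64.)

Var(X) = m_2 − m_1² = 72.228571 − 64 = 8.228571.


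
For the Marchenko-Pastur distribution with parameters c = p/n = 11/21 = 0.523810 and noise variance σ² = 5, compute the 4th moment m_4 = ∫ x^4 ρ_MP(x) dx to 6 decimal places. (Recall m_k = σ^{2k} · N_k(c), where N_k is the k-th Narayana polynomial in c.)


E[X⁴] = σ⁸ (1 + 6c + 6c² + c³) (fourth MP moment). With σ² = 5 (so σ⁸ = 625) and c = 11/21 = 0.523810: E[X⁴] = 625 · (1 + 6·0.523810 + 6·(0.523810)² + (0.523810)³) = 625 · 5.932837.

So E[X^4] = 3708.022892.


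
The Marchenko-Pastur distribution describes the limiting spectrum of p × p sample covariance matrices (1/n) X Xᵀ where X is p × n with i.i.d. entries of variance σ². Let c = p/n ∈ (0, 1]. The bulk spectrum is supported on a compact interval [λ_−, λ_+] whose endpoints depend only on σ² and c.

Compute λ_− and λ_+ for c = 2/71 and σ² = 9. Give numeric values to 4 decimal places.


c = 2/71 = 0.028169; √c = 0.167836.
λ_− = σ² (1 − √c)² = 9 · (1 − 0.167836)² = 9 · (0.832164)² = 6.232468.
λ_+ = σ² (1 + √c)² = 9 · (1 + 0.167836)² = 9 · (1.167836)² = 12.274574.

Rounded to 4 decimal places: λ_− ≈ 6.2325, λ_+ ≈ 12.2746.


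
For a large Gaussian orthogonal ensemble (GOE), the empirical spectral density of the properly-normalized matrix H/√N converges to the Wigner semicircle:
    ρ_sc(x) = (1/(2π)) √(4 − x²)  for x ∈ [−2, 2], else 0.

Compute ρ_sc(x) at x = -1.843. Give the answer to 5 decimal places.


ρ_sc(x) = (1/(2π)) √(4 − x²). With x = -1.843:
  4 − x² = 4 − (-1.843)² = 4 − 3.396649 = 0.603351.
  √(4 − x²) = 0.776757.
  1/(2π) = 0.159155.
  ρ_sc(-1.843) = 0.159155 · 0.776757 = 0.123625.

Rounded to 5 decimal places: ρ_sc(-1.843) ≈ 0.12362.


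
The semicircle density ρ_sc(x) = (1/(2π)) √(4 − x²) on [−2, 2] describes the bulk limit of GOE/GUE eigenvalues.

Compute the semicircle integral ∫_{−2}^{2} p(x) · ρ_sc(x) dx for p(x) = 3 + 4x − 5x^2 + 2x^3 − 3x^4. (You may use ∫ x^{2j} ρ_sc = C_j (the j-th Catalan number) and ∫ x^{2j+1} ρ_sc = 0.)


Write p(x) = Σ a_i x^i, split into monomials and integrate each against ρ_sc separately.
Using ∫ x^{2j} ρ_sc = C_j = (1/(j+1)) C(2j, j) (Catalan numbers) and ∫ x^{2j+1} ρ_sc = 0 (odd monomials vanish by symmetry):
  i = 0 (even): a_0 · C_{0} = 3 · 1 = 3
  i = 1 (odd): ∫ x^1 ρ_sc = 0 (vanishes)
  i = 2 (even): a_2 · C_{1} = -5 · 1 = -5
  i = 3 (odd): ∫ x^3 ρ_sc = 0 (vanishes)
  i = 4 (even): a_4 · C_{2} = -3 · 2 = -6

Summing the contributions: ∫_{−2}^{2} p(x) ρ_sc(x) dx = 3 + (-5) + (-6) = -8.


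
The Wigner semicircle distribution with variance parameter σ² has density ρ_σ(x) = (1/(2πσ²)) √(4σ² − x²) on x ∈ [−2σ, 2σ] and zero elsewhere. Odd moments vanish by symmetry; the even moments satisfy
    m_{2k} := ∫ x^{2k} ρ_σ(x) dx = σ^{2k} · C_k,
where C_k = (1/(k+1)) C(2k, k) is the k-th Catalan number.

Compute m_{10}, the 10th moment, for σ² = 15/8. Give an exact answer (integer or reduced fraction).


By the scaled semicircle moment identity, m_{2k} = σ^{2k} · C_k with k = 5.
C_5 = (1/(k+1)) · C(2k, k) = (1/6) · C(10, 5) = (1/6) · 252 = 42.
σ^{2k} = (σ²)^k = (15/8)^5 = 759375/32768.

Therefore m_{10} = σ^{10} · C_5 = (759375/32768) · 42 = 15946875/16384.


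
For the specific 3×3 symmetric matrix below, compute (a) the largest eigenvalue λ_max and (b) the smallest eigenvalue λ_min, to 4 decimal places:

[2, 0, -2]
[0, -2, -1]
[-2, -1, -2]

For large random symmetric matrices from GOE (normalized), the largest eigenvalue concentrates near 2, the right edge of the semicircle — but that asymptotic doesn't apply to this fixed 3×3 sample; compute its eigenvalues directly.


Since M is real symmetric, all three eigenvalues are real; they are the roots of det(λI − M) = λ³ − (tr M) λ² + s λ − det M, where s is the sum of the principal 2×2 minors.
tr M = 2 + (-2) + (-2) = -2.
s = (2·(-2) − 0²) + (2·(-2) − (-2)²) + ((-2)·(-2) − (-1)²) = -4 + (-8) + 3 = -9.
det M (expand along row 1) = 2·3 − 0·(-2) + (-2)·(-4) = 14.
Characteristic polynomial: λ³ + 2λ² − 9λ − 14 = 0.
Substitute λ = y + (tr M)/3 = y − 0.666667 to remove the quadratic term: y³ + p·y + q = 0 with p = s − (tr M)²/3 = -10.333333 and q = −2(tr M)³/27 + (tr M)·s/3 − det M = -7.407407.
Three real roots ⇒ use the trigonometric (Viète) form: r = 2√(−p/3) = 3.711843, φ = arccos(3q/(p·r)) = arccos(0.579372) = 0.952838 rad.
y_k = r·cos(φ/3 − 2πk/3) for k = 0, 1, 2 gives y = 3.526190, -0.759192, -2.766998.
λ_k = y_k − 0.666667 gives λ = 2.8595, -1.4259, -3.4337 (check: the sum is -2.0000 = tr M).

Hence λ_max = 2.8595 and λ_min = -3.4337.


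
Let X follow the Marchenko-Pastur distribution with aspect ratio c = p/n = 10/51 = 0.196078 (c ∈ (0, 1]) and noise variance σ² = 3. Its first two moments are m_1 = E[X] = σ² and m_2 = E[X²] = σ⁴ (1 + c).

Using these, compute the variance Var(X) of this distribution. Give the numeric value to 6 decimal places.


m_1 = E[X] = σ² = 3, so m_1² = 9.
m_2 = E[X²] = σ⁴ (1 + c) = 9 · (1 + 0.196078) = 9 · 1.196078 = 10.764706.
(Note m_2 − m_1² simplifies to c · σ⁴ = 0.196078 · 9.)

Var(X) = m_2 − m_1² = 10.764706 − 9 = 1.764706.


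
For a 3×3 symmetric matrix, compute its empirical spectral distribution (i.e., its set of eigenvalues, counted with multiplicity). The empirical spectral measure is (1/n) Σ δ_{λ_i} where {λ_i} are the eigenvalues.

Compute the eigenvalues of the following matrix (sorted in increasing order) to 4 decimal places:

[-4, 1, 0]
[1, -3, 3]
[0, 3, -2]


Since M is real symmetric, all three eigenvalues are real; they are the roots of det(λI − M) = λ³ − (tr M) λ² + s λ − det M, where s is the sum of the principal 2×2 minors.
tr M = -4 + (-3) + (-2) = -9.
s = ((-4)·(-3) − 1²) + ((-4)·(-2) − 0²) + ((-3)·(-2) − 3²) = 11 + 8 + (-3) = 16.
det M (expand along row 1) = (-4)·(-3) − 1·(-2) + 0·3 = 14.
Characteristic polynomial: λ³ + 9λ² + 16λ − 14 = 0.
Substitute λ = y + (tr M)/3 = y − 3.000000 to remove the quadratic term: y³ + p·y + q = 0 with p = s − (tr M)²/3 = -11.000000 and q = −2(tr M)³/27 + (tr M)·s/3 − det M = -8.000000.
Three real roots ⇒ use the trigonometric (Viète) form: r = 2√(−p/3) = 3.829708, φ = arccos(3q/(p·r)) = arccos(0.569709) = 0.964645 rad.
y_k = r·cos(φ/3 − 2πk/3) for k = 0, 1, 2 gives y = 3.633425, -0.768540, -2.864885.
λ_k = y_k − 3.000000 gives λ = 0.6334, -3.7685, -5.8649 (check: the sum is -9.0000 = tr M).

Eigenvalues sorted in increasing order: [-5.8649, -3.7685, 0.6334].


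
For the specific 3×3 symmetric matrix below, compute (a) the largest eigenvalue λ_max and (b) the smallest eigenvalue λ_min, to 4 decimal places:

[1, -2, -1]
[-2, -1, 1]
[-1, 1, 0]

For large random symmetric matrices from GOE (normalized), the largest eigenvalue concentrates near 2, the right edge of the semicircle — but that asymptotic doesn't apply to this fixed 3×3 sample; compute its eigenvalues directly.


Since M is real symmetric, all three eigenvalues are real; they are the roots of det(λI − M) = λ³ − (tr M) λ² + s λ − det M, where s is the sum of the principal 2×2 minors.
tr M = 1 + (-1) + 0 = 0.
s = (1·(-1) − (-2)²) + (1·0 − (-1)²) + ((-1)·0 − 1²) = -5 + (-1) + (-1) = -7.
det M (expand along row 1) = 1·(-1) − (-2)·1 + (-1)·(-3) = 4.
Characteristic polynomial: λ³ − 7λ − 4 = 0.
Substitute λ = y + (tr M)/3 = y + 0.000000 to remove the quadratic term: y³ + p·y + q = 0 with p = s − (tr M)²/3 = -7.000000 and q = −2(tr M)³/27 + (tr M)·s/3 − det M = -4.000000.
Three real roots ⇒ use the trigonometric (Viète) form: r = 2√(−p/3) = 3.055050, φ = arccos(3q/(p·r)) = arccos(0.561132) = 0.975044 rad.
y_k = r·cos(φ/3 − 2πk/3) for k = 0, 1, 2 gives y = 2.895107, -0.602705, -2.292402.
λ_k = y_k + 0.000000 gives λ = 2.8951, -0.6027, -2.2924 (check: the sum is 0.0000 = tr M).

Hence λ_max = 2.8951 and λ_min = -2.2924.


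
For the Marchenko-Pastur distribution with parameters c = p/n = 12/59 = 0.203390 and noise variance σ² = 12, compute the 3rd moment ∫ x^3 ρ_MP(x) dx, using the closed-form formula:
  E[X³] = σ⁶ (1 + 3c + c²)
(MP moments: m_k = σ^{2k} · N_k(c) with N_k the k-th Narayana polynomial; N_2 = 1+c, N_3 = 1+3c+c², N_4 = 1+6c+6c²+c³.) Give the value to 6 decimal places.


E[X³] = σ⁶ (1 + 3c + c²) (third MP moment). With σ² = 12 (so σ⁶ = 1728) and c = 12/59 = 0.203390: E[X³] = 1728 · (1 + 3·0.203390 + (0.203390)²) = 1728 · 1.651537.

So E[X^3] = 2853.855789.


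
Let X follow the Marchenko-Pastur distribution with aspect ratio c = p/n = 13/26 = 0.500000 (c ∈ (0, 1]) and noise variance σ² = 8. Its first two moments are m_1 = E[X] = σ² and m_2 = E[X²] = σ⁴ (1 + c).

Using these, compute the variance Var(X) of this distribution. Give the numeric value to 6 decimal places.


m_1 = E[X] = σ² = 8, so m_1² = 64.
m_2 = E[X²] = σ⁴ (1 + c) = 64 · (1 + 0.500000) = 64 · 1.500000 = 96.000000.
(Note m_2 − m_1² simplifies to c · σ⁴ = 0.500000 · 64.)

Var(X) = m_2 − m_1² = 96.000000 − 64 = 32.000000.


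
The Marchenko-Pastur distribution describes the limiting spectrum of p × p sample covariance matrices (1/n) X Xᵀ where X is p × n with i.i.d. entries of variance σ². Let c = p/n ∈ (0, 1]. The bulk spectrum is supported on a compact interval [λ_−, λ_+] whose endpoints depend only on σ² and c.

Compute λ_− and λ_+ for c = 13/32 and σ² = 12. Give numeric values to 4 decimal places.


c = 13/32 = 0.406250; √c = 0.637377.
λ_− = σ² (1 − √c)² = 12 · (1 − 0.637377)² = 12 · (0.362623)² = 1.577941.
λ_+ = σ² (1 + √c)² = 12 · (1 + 0.637377)² = 12 · (1.637377)² = 32.172059.

Rounded to 4 decimal places: λ_− ≈ 1.5779, λ_+ ≈ 32.1721.


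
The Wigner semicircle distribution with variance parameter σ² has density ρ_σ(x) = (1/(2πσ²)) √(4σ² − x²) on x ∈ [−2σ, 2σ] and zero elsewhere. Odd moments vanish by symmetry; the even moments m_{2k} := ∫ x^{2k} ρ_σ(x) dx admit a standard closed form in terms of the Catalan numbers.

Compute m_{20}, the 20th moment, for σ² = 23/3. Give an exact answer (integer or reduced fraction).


By the scaled semicircle moment identity, m_{2k} = σ^{2k} · C_k with k = 10.
C_10 = (1/(k+1)) · C(2k, k) = (1/11) · C(20, 10) = (1/11) · 184756 = 16796.
σ^{2k} = (σ²)^k = (23/3)^10 = 41426511213649/59049.

Therefore m_{20} = σ^{20} · C_10 = (41426511213649/59049) · 16796 = 695799682344448604/59049.


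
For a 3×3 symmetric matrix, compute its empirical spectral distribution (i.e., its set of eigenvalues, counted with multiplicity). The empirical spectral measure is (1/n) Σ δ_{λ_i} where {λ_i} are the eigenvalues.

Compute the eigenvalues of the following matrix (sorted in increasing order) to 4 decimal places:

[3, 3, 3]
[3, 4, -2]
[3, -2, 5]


Since M is real symmetric, all three eigenvalues are real; they are the roots of det(λI − M) = λ³ − (tr M) λ² + s λ − det M, where s is the sum of the principal 2×2 minors.
tr M = 3 + 4 + 5 = 12.
s = (3·4 − 3²) + (3·5 − 3²) + (4·5 − (-2)²) = 3 + 6 + 16 = 25.
det M (expand along row 1) = 3·16 − 3·21 + 3·(-18) = -69.
Characteristic polynomial: λ³ − 12λ² + 25λ + 69 = 0.
Substitute λ = y + (tr M)/3 = y + 4.000000 to remove the quadratic term: y³ + p·y + q = 0 with p = s − (tr M)²/3 = -23.000000 and q = −2(tr M)³/27 + (tr M)·s/3 − det M = 41.000000.
Three real roots ⇒ use the trigonometric (Viète) form: r = 2√(−p/3) = 5.537749, φ = arccos(3q/(p·r)) = arccos(-0.965704) = 2.878937 rad.
y_k = r·cos(φ/3 − 2πk/3) for k = 0, 1, 2 gives y = 3.177617, 2.338922, -5.516538.
λ_k = y_k + 4.000000 gives λ = 7.1776, 6.3389, -1.5165 (check: the sum is 12.0000 = tr M).

Eigenvalues sorted in increasing order: [-1.5165, 6.3389, 7.1776].


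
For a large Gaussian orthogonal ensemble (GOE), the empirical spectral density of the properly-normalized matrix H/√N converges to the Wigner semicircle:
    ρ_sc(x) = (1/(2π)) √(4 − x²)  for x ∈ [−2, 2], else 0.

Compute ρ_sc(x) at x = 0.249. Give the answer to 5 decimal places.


ρ_sc(x) = (1/(2π)) √(4 − x²). With x = 0.249:
  4 − x² = 4 − (0.249)² = 4 − 0.062001 = 3.937999.
  √(4 − x²) = 1.984439.
  1/(2π) = 0.159155.
  ρ_sc(0.249) = 0.159155 · 1.984439 = 0.315833.

Rounded to 5 decimal places: ρ_sc(0.249) ≈ 0.31583.


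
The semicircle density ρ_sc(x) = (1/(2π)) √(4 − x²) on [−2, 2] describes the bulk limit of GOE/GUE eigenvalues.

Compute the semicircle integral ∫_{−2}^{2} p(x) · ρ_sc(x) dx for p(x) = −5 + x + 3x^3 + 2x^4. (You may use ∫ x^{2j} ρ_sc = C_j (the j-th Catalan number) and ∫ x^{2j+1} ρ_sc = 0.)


Write p(x) = Σ a_i x^i, split into monomials and integrate each against ρ_sc separately.
Using ∫ x^{2j} ρ_sc = C_j = (1/(j+1)) C(2j, j) (Catalan numbers) and ∫ x^{2j+1} ρ_sc = 0 (odd monomials vanish by symmetry):
  i = 0 (even): a_0 · C_{0} = -5 · 1 = -5
  i = 1 (odd): ∫ x^1 ρ_sc = 0 (vanishes)
  i = 3 (odd): ∫ x^3 ρ_sc = 0 (vanishes)
  i = 4 (even): a_4 · C_{2} = 2 · 2 = 4

Summing the contributions: ∫_{−2}^{2} p(x) ρ_sc(x) dx = (-5) + 4 = -1.


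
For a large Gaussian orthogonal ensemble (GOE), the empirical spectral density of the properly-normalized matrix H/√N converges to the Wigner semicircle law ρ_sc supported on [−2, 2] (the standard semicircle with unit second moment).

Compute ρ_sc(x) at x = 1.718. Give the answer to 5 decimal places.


ρ_sc(x) = (1/(2π)) √(4 − x²). With x = 1.718:
  4 − x² = 4 − (1.718)² = 4 − 2.951524 = 1.048476.
  √(4 − x²) = 1.023951.
  1/(2π) = 0.159155.
  ρ_sc(1.718) = 0.159155 · 1.023951 = 0.162967.

Rounded to 5 decimal places: ρ_sc(1.718) ≈ 0.16297.


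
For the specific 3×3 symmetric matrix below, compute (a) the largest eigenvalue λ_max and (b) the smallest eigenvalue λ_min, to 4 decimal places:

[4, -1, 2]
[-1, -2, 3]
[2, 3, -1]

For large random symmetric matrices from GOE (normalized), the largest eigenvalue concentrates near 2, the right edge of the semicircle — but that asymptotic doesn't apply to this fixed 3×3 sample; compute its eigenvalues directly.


Since M is real symmetric, all three eigenvalues are real; they are the roots of det(λI − M) = λ³ − (tr M) λ² + s λ − det M, where s is the sum of the principal 2×2 minors.
tr M = 4 + (-2) + (-1) = 1.
s = (4·(-2) − (-1)²) + (4·(-1) − 2²) + ((-2)·(-1) − 3²) = -9 + (-8) + (-7) = -24.
det M (expand along row 1) = 4·(-7) − (-1)·(-5) + 2·1 = -31.
Characteristic polynomial: λ³ − λ² − 24λ + 31 = 0.
Substitute λ = y + (tr M)/3 = y + 0.333333 to remove the quadratic term: y³ + p·y + q = 0 with p = s − (tr M)²/3 = -24.333333 and q = −2(tr M)³/27 + (tr M)·s/3 − det M = 22.925926.
Three real roots ⇒ use the trigonometric (Viète) form: r = 2√(−p/3) = 5.696002, φ = arccos(3q/(p·r)) = arccos(-0.496222) = 2.090039 rad.
y_k = r·cos(φ/3 − 2πk/3) for k = 0, 1, 2 gives y = 4.368703, 0.980953, -5.349657.
λ_k = y_k + 0.333333 gives λ = 4.7020, 1.3143, -5.0163 (check: the sum is 1.0000 = tr M).

Hence λ_max = 4.7020 and λ_min = -5.0163.


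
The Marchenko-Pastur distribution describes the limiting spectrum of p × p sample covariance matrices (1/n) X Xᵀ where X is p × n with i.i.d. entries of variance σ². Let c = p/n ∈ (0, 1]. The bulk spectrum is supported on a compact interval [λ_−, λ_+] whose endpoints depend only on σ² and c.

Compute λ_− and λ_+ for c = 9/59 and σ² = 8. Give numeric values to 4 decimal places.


c = 9/59 = 0.152542; √c = 0.390567.
λ_− = σ² (1 − √c)² = 8 · (1 − 0.390567)² = 8 · (0.609433)² = 2.971271.
λ_+ = σ² (1 + √c)² = 8 · (1 + 0.390567)² = 8 · (1.390567)² = 15.469407.

Rounded to 4 decimal places: λ_− ≈ 2.9713, λ_+ ≈ 15.4694.


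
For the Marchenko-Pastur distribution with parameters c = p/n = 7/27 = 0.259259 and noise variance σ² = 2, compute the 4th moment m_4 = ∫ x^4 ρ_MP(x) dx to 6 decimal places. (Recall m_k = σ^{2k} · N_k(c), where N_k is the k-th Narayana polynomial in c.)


E[X⁴] = σ⁸ (1 + 6c + 6c² + c³) (fourth MP moment). With σ² = 2 (so σ⁸ = 16) and c = 7/27 = 0.259259: E[X⁴] = 16 · (1 + 6·0.259259 + 6·(0.259259)² + (0.259259)³) = 16 · 2.976274.

So E[X^4] = 47.620383.


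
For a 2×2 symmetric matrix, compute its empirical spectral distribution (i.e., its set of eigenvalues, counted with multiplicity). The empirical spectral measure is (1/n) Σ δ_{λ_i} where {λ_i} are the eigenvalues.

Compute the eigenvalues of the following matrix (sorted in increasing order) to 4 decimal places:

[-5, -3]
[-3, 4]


Since M is real symmetric, both eigenvalues are real; they are the roots of det(λI − M) = λ² − (tr M) λ + det M.
tr M = -5 + 4 = -1.
det M = (-5)·4 − (-3)² = -20 − 9 = -29.
Characteristic polynomial: λ² + λ − 29 = 0.
Discriminant Δ = (tr M)² − 4·det M = 1 − (-116) = 117; √Δ = 10.816654.
λ = (tr M ± √Δ)/2 = (-1 ± 10.816654)/2, giving (tr M − √Δ)/2 = -5.9083 and (tr M + √Δ)/2 = 4.9083.

Eigenvalues sorted in increasing order: [-5.9083, 4.9083].


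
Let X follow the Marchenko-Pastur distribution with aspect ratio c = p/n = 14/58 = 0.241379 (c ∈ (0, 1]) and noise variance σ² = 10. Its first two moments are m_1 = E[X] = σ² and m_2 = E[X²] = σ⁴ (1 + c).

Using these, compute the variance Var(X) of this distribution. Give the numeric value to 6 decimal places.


m_1 = E[X] = σ² = 10, so m_1² = 100.
m_2 = E[X²] = σ⁴ (1 + c) = 100 · (1 + 0.241379) = 100 · 1.241379 = 124.137931.
(Note m_2 − m_1² simplifies to c · σ⁴ = 0.241379 · 100.)

Var(X) = m_2 − m_1² = 124.137931 − 100 = 24.137931.


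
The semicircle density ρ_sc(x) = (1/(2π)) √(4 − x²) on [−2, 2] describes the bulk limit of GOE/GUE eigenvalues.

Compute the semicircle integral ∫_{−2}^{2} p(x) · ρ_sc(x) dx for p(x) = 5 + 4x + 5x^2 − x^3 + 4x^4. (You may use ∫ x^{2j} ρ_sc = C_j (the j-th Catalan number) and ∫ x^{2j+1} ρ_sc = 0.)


Write p(x) = Σ a_i x^i, split into monomials and integrate each against ρ_sc separately.
Using ∫ x^{2j} ρ_sc = C_j = (1/(j+1)) C(2j, j) (Catalan numbers) and ∫ x^{2j+1} ρ_sc = 0 (odd monomials vanish by symmetry):
  i = 0 (even): a_0 · C_{0} = 5 · 1 = 5
  i = 1 (odd): ∫ x^1 ρ_sc = 0 (vanishes)
  i = 2 (even): a_2 · C_{1} = 5 · 1 = 5
  i = 3 (odd): ∫ x^3 ρ_sc = 0 (vanishes)
  i = 4 (even): a_4 · C_{2} = 4 · 2 = 8

Summing the contributions: ∫_{−2}^{2} p(x) ρ_sc(x) dx = 5 + 5 + 8 = 18.


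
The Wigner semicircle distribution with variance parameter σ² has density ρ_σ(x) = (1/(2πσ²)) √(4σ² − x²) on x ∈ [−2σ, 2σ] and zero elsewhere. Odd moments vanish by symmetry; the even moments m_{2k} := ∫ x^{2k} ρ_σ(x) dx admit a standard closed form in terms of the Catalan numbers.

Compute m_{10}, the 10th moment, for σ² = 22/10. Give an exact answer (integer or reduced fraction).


By the scaled semicircle moment identity, m_{2k} = σ^{2k} · C_k with k = 5.
C_5 = (1/(k+1)) · C(2k, k) = (1/6) · C(10, 5) = (1/6) · 252 = 42.
σ^{2k} = (σ²)^k = (22/10)^5 = 161051/3125.

Therefore m_{10} = σ^{10} · C_5 = (161051/3125) · 42 = 6764142/3125.


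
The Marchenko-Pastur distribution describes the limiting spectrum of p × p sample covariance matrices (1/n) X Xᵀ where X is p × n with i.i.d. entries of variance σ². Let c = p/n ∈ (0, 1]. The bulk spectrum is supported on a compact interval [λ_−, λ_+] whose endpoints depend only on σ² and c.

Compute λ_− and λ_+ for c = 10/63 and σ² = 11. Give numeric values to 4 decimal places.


c = 10/63 = 0.158730; √c = 0.398410.
λ_− = σ² (1 − √c)² = 11 · (1 − 0.398410)² = 11 · (0.601590)² = 3.981022.
λ_+ = σ² (1 + √c)² = 11 · (1 + 0.398410)² = 11 · (1.398410)² = 21.511042.

Rounded to 4 decimal places: λ_− ≈ 3.9810, λ_+ ≈ 21.5110.


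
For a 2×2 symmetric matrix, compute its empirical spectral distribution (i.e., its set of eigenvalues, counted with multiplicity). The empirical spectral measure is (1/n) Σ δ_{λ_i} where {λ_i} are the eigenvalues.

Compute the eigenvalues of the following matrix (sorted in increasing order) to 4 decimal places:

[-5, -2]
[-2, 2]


Since M is real symmetric, both eigenvalues are real; they are the roots of det(λI − M) = λ² − (tr M) λ + det M.
tr M = -5 + 2 = -3.
det M = (-5)·2 − (-2)² = -10 − 4 = -14.
Characteristic polynomial: λ² + 3λ − 14 = 0.
Discriminant Δ = (tr M)² − 4·det M = 9 − (-56) = 65; √Δ = 8.062258.
λ = (tr M ± √Δ)/2 = (-3 ± 8.062258)/2, giving (tr M − √Δ)/2 = -5.5311 and (tr M + √Δ)/2 = 2.5311.

Eigenvalues sorted in increasing order: [-5.5311, 2.5311].


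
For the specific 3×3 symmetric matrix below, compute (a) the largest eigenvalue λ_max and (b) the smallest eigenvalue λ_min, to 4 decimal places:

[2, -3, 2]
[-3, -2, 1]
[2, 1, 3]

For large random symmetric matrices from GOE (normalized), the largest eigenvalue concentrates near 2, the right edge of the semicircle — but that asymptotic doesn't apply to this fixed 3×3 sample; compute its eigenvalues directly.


Since M is real symmetric, all three eigenvalues are real; they are the roots of det(λI − M) = λ³ − (tr M) λ² + s λ − det M, where s is the sum of the principal 2×2 minors.
tr M = 2 + (-2) + 3 = 3.
s = (2·(-2) − (-3)²) + (2·3 − 2²) + ((-2)·3 − 1²) = -13 + 2 + (-7) = -18.
det M (expand along row 1) = 2·(-7) − (-3)·(-11) + 2·1 = -45.
Characteristic polynomial: λ³ − 3λ² − 18λ + 45 = 0.
Substitute λ = y + (tr M)/3 = y + 1.000000 to remove the quadratic term: y³ + p·y + q = 0 with p = s − (tr M)²/3 = -21.000000 and q = −2(tr M)³/27 + (tr M)·s/3 − det M = 25.000000.
Three real roots ⇒ use the trigonometric (Viète) form: r = 2√(−p/3) = 5.291503, φ = arccos(3q/(p·r)) = arccos(-0.674937) = 2.311675 rad.
y_k = r·cos(φ/3 − 2πk/3) for k = 0, 1, 2 gives y = 3.796769, 1.293544, -5.090313.
λ_k = y_k + 1.000000 gives λ = 4.7968, 2.2935, -4.0903 (check: the sum is 3.0000 = tr M).

Hence λ_max = 4.7968 and λ_min = -4.0903.


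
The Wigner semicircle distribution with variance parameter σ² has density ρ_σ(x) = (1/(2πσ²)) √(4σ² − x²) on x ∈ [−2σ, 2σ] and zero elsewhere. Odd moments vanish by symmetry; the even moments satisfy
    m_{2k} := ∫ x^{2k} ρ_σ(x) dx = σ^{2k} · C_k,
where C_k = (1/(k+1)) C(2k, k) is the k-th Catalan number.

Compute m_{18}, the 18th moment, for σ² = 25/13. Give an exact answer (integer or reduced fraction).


By the scaled semicircle moment identity, m_{2k} = σ^{2k} · C_k with k = 9.
C_9 = (1/(k+1)) · C(2k, k) = (1/10) · C(18, 9) = (1/10) · 48620 = 4862.
σ^{2k} = (σ²)^k = (25/13)^9 = 3814697265625/10604499373.

Therefore m_{18} = σ^{18} · C_9 = (3814697265625/10604499373) · 4862 = 1426696777343750/815730721.


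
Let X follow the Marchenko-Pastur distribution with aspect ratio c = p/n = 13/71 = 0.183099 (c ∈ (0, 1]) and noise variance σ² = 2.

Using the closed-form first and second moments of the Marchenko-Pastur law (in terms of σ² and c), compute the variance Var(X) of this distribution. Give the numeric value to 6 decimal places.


Recall the MP moments m_1 = E[X] = σ² and m_2 = E[X²] = σ⁴ (1 + c).
m_1 = E[X] = σ² = 2, so m_1² = 4.
m_2 = E[X²] = σ⁴ (1 + c) = 4 · (1 + 0.183099) = 4 · 1.183099 = 4.732394.
(Note m_2 − m_1² simplifies to c · σ⁴ = 0.183099 · 4.)

Var(X) = m_2 − m_1² = 4.732394 − 4 = 0.732394.


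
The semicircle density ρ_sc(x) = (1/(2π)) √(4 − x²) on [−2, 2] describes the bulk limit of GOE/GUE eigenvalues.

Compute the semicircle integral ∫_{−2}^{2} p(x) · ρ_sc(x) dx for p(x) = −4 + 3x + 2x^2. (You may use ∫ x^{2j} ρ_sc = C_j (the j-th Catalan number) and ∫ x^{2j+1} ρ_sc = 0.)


Write p(x) = Σ a_i x^i, split into monomials and integrate each against ρ_sc separately.
Using ∫ x^{2j} ρ_sc = C_j = (1/(j+1)) C(2j, j) (Catalan numbers) and ∫ x^{2j+1} ρ_sc = 0 (odd monomials vanish by symmetry):
  i = 0 (even): a_0 · C_{0} = -4 · 1 = -4
  i = 1 (odd): ∫ x^1 ρ_sc = 0 (vanishes)
  i = 2 (even): a_2 · C_{1} = 2 · 1 = 2

Summing the contributions: ∫_{−2}^{2} p(x) ρ_sc(x) dx = (-4) + 2 = -2.


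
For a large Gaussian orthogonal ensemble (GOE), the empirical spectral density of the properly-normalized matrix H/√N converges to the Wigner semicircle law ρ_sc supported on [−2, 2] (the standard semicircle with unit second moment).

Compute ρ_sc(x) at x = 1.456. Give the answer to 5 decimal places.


ρ_sc(x) = (1/(2π)) √(4 − x²). With x = 1.456:
  4 − x² = 4 − (1.456)² = 4 − 2.119936 = 1.880064.
  √(4 − x²) = 1.371154.
  1/(2π) = 0.159155.
  ρ_sc(1.456) = 0.159155 · 1.371154 = 0.218226.

Rounded to 5 decimal places: ρ_sc(1.456) ≈ 0.21823.


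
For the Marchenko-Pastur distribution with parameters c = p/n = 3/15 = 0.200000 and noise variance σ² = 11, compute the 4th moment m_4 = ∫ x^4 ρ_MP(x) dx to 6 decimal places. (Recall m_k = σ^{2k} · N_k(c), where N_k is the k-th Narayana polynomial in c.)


E[X⁴] = σ⁸ (1 + 6c + 6c² + c³) (fourth MP moment). With σ² = 11 (so σ⁸ = 14641) and c = 3/15 = 0.200000: E[X⁴] = 14641 · (1 + 6·0.200000 + 6·(0.200000)² + (0.200000)³) = 14641 · 2.448000.

So E[X^4] = 35841.168000.


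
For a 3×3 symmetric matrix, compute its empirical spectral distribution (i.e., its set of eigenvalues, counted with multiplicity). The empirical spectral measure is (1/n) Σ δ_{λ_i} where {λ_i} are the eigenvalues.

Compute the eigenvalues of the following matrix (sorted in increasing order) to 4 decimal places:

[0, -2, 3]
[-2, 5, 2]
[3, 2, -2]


Since M is real symmetric, all three eigenvalues are real; they are the roots of det(λI − M) = λ³ − (tr M) λ² + s λ − det M, where s is the sum of the principal 2×2 minors.
tr M = 0 + 5 + (-2) = 3.
s = (0·5 − (-2)²) + (0·(-2) − 3²) + (5·(-2) − 2²) = -4 + (-9) + (-14) = -27.
det M (expand along row 1) = 0·(-14) − (-2)·(-2) + 3·(-19) = -61.
Characteristic polynomial: λ³ − 3λ² − 27λ + 61 = 0.
Substitute λ = y + (tr M)/3 = y + 1.000000 to remove the quadratic term: y³ + p·y + q = 0 with p = s − (tr M)²/3 = -30.000000 and q = −2(tr M)³/27 + (tr M)·s/3 − det M = 32.000000.
Three real roots ⇒ use the trigonometric (Viète) form: r = 2√(−p/3) = 6.324555, φ = arccos(3q/(p·r)) = arccos(-0.505964) = 2.101296 rad.
y_k = r·cos(φ/3 − 2πk/3) for k = 0, 1, 2 gives y = 4.835526, 1.112572, -5.948098.
λ_k = y_k + 1.000000 gives λ = 5.8355, 2.1126, -4.9481 (check: the sum is 3.0000 = tr M).

Eigenvalues sorted in increasing order: [-4.9481, 2.1126, 5.8355].


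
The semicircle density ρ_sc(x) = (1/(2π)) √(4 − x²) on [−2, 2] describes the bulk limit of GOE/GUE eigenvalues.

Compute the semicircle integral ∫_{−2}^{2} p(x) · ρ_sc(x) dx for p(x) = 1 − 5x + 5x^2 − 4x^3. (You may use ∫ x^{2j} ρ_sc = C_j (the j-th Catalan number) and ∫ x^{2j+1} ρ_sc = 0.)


Write p(x) = Σ a_i x^i, split into monomials and integrate each against ρ_sc separately.
Using ∫ x^{2j} ρ_sc = C_j = (1/(j+1)) C(2j, j) (Catalan numbers) and ∫ x^{2j+1} ρ_sc = 0 (odd monomials vanish by symmetry):
  i = 0 (even): a_0 · C_{0} = 1 · 1 = 1
  i = 1 (odd): ∫ x^1 ρ_sc = 0 (vanishes)
  i = 2 (even): a_2 · C_{1} = 5 · 1 = 5
  i = 3 (odd): ∫ x^3 ρ_sc = 0 (vanishes)

Summing the contributions: ∫_{−2}^{2} p(x) ρ_sc(x) dx = 1 + 5 = 6.


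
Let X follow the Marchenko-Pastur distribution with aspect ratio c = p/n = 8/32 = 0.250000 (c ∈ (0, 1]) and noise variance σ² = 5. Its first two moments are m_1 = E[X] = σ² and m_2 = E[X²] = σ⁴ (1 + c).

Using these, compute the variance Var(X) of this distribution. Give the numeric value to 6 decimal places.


m_1 = E[X] = σ² = 5, so m_1² = 25.
m_2 = E[X²] = σ⁴ (1 + c) = 25 · (1 + 0.250000) = 25 · 1.250000 = 31.250000.
(Note m_2 − m_1² simplifies to c · σ⁴ = 0.250000 · 25.)

Var(X) = m_2 − m_1² = 31.250000 − 25 = 6.250000.


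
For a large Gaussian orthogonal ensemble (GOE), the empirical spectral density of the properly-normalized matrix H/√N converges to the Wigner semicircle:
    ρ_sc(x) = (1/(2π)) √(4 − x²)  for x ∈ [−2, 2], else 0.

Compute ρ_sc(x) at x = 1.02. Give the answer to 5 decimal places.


ρ_sc(x) = (1/(2π)) √(4 − x²). With x = 1.02:
  4 − x² = 4 − (1.02)² = 4 − 1.040400 = 2.959600.
  √(4 − x²) = 1.720349.
  1/(2π) = 0.159155.
  ρ_sc(1.02) = 0.159155 · 1.720349 = 0.273802.

Rounded to 5 decimal places: ρ_sc(1.02) ≈ 0.27380.


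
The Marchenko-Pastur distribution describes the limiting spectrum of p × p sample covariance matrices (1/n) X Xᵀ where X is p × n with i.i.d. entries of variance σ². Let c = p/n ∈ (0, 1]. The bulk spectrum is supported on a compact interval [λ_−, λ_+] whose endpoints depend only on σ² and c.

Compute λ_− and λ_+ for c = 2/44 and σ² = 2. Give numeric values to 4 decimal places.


c = 2/44 = 0.045455; √c = 0.213201.
λ_− = σ² (1 − √c)² = 2 · (1 − 0.213201)² = 2 · (0.786799)² = 1.238106.
λ_+ = σ² (1 + √c)² = 2 · (1 + 0.213201)² = 2 · (1.213201)² = 2.943712.

Rounded to 4 decimal places: λ_− ≈ 1.2381, λ_+ ≈ 2.9437.


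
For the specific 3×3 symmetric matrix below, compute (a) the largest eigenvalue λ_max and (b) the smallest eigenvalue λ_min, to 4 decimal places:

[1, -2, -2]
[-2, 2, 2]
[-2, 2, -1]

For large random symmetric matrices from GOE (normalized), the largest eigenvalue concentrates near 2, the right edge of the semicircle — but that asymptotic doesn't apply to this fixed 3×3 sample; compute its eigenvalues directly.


Since M is real symmetric, all three eigenvalues are real; they are the roots of det(λI − M) = λ³ − (tr M) λ² + s λ − det M, where s is the sum of the principal 2×2 minors.
tr M = 1 + 2 + (-1) = 2.
s = (1·2 − (-2)²) + (1·(-1) − (-2)²) + (2·(-1) − 2²) = -2 + (-5) + (-6) = -13.
det M (expand along row 1) = 1·(-6) − (-2)·6 + (-2)·0 = 6.
Characteristic polynomial: λ³ − 2λ² − 13λ − 6 = 0.
Substitute λ = y + (tr M)/3 = y + 0.666667 to remove the quadratic term: y³ + p·y + q = 0 with p = s − (tr M)²/3 = -14.333333 and q = −2(tr M)³/27 + (tr M)·s/3 − det M = -15.259259.
Three real roots ⇒ use the trigonometric (Viète) form: r = 2√(−p/3) = 4.371626, φ = arccos(3q/(p·r)) = arccos(0.730575) = 0.751633 rad.
y_k = r·cos(φ/3 − 2πk/3) for k = 0, 1, 2 gives y = 4.235133, -1.178913, -3.056220.
λ_k = y_k + 0.666667 gives λ = 4.9018, -0.5122, -2.3896 (check: the sum is 2.0000 = tr M).

Hence λ_max = 4.9018 and λ_min = -2.3896.


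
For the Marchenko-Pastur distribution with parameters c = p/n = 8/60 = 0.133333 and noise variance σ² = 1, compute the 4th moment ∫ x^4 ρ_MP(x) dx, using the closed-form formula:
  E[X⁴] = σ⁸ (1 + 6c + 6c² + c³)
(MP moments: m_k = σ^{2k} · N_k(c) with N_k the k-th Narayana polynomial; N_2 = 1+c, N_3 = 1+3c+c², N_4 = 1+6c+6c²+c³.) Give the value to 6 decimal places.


E[X⁴] = σ⁸ (1 + 6c + 6c² + c³) (fourth MP moment). With σ² = 1 (so σ⁸ = 1) and c = 8/60 = 0.133333: E[X⁴] = 1 · (1 + 6·0.133333 + 6·(0.133333)² + (0.133333)³) = 1 · 1.909037.

So E[X^4] = 1.909037.
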